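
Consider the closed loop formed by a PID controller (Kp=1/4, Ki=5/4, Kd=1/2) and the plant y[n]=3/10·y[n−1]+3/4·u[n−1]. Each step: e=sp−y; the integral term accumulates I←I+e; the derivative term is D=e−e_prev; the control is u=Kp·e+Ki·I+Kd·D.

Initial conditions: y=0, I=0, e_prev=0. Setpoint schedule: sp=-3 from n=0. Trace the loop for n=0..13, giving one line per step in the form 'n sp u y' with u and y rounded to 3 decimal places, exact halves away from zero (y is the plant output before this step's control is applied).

(exact arithmetic carried between steps; '≈' marks a value shown rounded to 6 d.p. or computed from one; I and e_prev carry over from the previous line; the table rounds u and y to 3 d.p., halves away from zero)
n=0: y=0, sp=-3, e=sp−y=-3; I=-3, D=e−e_prev=-3; u=1/4·(-3)+5/4·(-3)+1/2·(-3)=-6; next y=3/10·0+3/4·(-6)=-4.5
n=1: y=-4.5, sp=-3, e=sp−y=1.5; I=-1.5, D=e−e_prev=4.5; u=1/4·1.5+5/4·(-1.5)+1/2·4.5=0.75; next y=3/10·(-4.5)+3/4·0.75=-0.7875
n=2: y=-0.7875, sp=-3, e=sp−y=-2.2125; I=-3.7125, D=e−e_prev=-3.7125; u=1/4·(-2.2125)+5/4·(-3.7125)+1/2·(-3.7125)=-7.05; next y=3/10·(-0.7875)+3/4·(-7.05)=-5.52375
n=3: y=-5.52375, sp=-3, e=sp−y=2.52375; I=-1.18875, D=e−e_prev=4.73625; u=1/4·2.52375+5/4·(-1.18875)+1/2·4.73625=1.513125; next y=3/10·(-5.52375)+3/4·1.513125≈-0.522281
n=4: y≈-0.522281, sp=-3, e=sp−y≈-2.477719; I≈-3.666469, D=e−e_prev≈-5.001469; u=1/4·(-2.477719)+5/4·(-3.666469)+1/2·(-5.001469)≈-7.70325; next y=3/10·(-0.522281)+3/4·(-7.70325)≈-5.934122
n=5: y≈-5.934122, sp=-3, e=sp−y≈2.934122; I≈-0.732347, D=e−e_prev≈5.411841; u=1/4·2.934122+5/4·(-0.732347)+1/2·5.411841≈2.524017; next y=3/10·(-5.934122)+3/4·2.524017≈0.112776
n=6: y≈0.112776, sp=-3, e=sp−y≈-3.112776; I≈-3.845123, D=e−e_prev≈-6.046898; u=1/4·(-3.112776)+5/4·(-3.845123)+1/2·(-6.046898)≈-8.608047; next y=3/10·0.112776+3/4·(-8.608047)≈-6.422202
n=7: y≈-6.422202, sp=-3, e=sp−y≈3.422202; I≈-0.422921, D=e−e_prev≈6.534979; u=1/4·3.422202+5/4·(-0.422921)+1/2·6.534979≈3.594389; next y=3/10·(-6.422202)+3/4·3.594389≈0.769131
n=8: y≈0.769131, sp=-3, e=sp−y≈-3.769131; I≈-4.192052, D=e−e_prev≈-7.191334; u=1/4·(-3.769131)+5/4·(-4.192052)+1/2·(-7.191334)≈-9.778014; next y=3/10·0.769131+3/4·(-9.778014)≈-7.102771
n=9: y≈-7.102771, sp=-3, e=sp−y≈4.102771; I≈-0.089280, D=e−e_prev≈7.871903; u=1/4·4.102771+5/4·(-0.089280)+1/2·7.871903≈4.850044; next y=3/10·(-7.102771)+3/4·4.850044≈1.506701
n=10: y≈1.506701, sp=-3, e=sp−y≈-4.506701; I≈-4.595982, D=e−e_prev≈-8.609473; u=1/4·(-4.506701)+5/4·(-4.595982)+1/2·(-8.609473)≈-11.176389; next y=3/10·1.506701+3/4·(-11.176389)≈-7.930281
n=11: y≈-7.930281, sp=-3, e=sp−y≈4.930281; I≈0.334300, D=e−e_prev≈9.436983; u=1/4·4.930281+5/4·0.334300+1/2·9.436983≈6.368936; next y=3/10·(-7.930281)+3/4·6.368936≈2.397618
n=12: y≈2.397618, sp=-3, e=sp−y≈-5.397618; I≈-5.063318, D=e−e_prev≈-10.327899; u=1/4·(-5.397618)+5/4·(-5.063318)+1/2·(-10.327899)≈-12.842501; next y=3/10·2.397618+3/4·(-12.842501)≈-8.912591
n=13: y≈-8.912591, sp=-3, e=sp−y≈5.912591; I≈0.849273, D=e−e_prev≈11.310208; u=1/4·5.912591+5/4·0.849273+1/2·11.310208≈8.194843; next y=3/10·(-8.912591)+3/4·8.194843≈3.472355

0 -3 -6.000 0.000
1 -3 0.750 -4.500
2 -3 -7.050 -0.788
3 -3 1.513 -5.524
4 -3 -7.703 -0.522
5 -3 2.524 -5.934
6 -3 -8.608 0.113
7 -3 3.594 -6.422
8 -3 -9.778 0.769
9 -3 4.850 -7.103
10 -3 -11.176 1.507
11 -3 6.369 -7.930
12 -3 -12.843 2.398
13 -3 8.195 -8.913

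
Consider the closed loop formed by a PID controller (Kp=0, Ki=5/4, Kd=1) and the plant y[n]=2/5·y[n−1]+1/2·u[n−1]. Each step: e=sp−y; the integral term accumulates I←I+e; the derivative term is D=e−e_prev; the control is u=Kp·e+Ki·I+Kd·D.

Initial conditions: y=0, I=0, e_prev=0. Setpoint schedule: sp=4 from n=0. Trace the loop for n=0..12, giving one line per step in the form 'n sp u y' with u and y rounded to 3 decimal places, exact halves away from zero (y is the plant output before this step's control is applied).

0 4 9.000 0.000
1 4 -0.125 4.500
2 4 9.966 1.738
3 4 1.166 5.678
4 4 9.362 2.854
5 4 1.291 5.823
6 4 8.390 2.975
7 4 1.401 5.385
8 4 7.773 2.854
9 4 1.783 5.028
10 4 7.454 2.903
11 4 2.233 4.888
12 4 7.195 3.072

(exact arithmetic carried between steps; '≈' marks a value shown rounded to 6 d.p. or computed from one; I and e_prev carry over from the previous line; the table rounds u and y to 3 d.p., halves away from zero)
n=0: y=0, sp=4, e=sp−y=4; I=4, D=e−e_prev=4; u=0·4+5/4·4+1·4=9; next y=2/5·0+1/2·9=4.5
n=1: y=4.5, sp=4, e=sp−y=-0.5; I=3.5, D=e−e_prev=-4.5; u=0·(-0.5)+5/4·3.5+1·(-4.5)=-0.125; next y=2/5·4.5+1/2·(-0.125)=1.7375
n=2: y=1.7375, sp=4, e=sp−y=2.2625; I=5.7625, D=e−e_prev=2.7625; u=0·2.2625+5/4·5.7625+1·2.7625=9.965625; next y=2/5·1.7375+1/2·9.965625≈5.677813
n=3: y≈5.677813, sp=4, e=sp−y≈-1.677813; I≈4.084688, D=e−e_prev≈-3.940313; u=0·(-1.677813)+5/4·4.084688+1·(-3.940313)≈1.165547; next y=2/5·5.677813+1/2·1.165547≈2.853898
n=4: y≈2.853898, sp=4, e=sp−y≈1.146102; I≈5.230789, D=e−e_prev≈2.823914; u=0·1.146102+5/4·5.230789+1·2.823914≈9.362400; next y=2/5·2.853898+1/2·9.362400≈5.822760
n=5: y≈5.822760, sp=4, e=sp−y≈-1.822760; I≈3.408029, D=e−e_prev≈-2.968861; u=0·(-1.822760)+5/4·3.408029+1·(-2.968861)≈1.291176; next y=2/5·5.822760+1/2·1.291176≈2.974692
n=6: y≈2.974692, sp=4, e=sp−y≈1.025308; I≈4.433338, D=e−e_prev≈2.848068; u=0·1.025308+5/4·4.433338+1·2.848068≈8.389740; next y=2/5·2.974692+1/2·8.389740≈5.384747
n=7: y≈5.384747, sp=4, e=sp−y≈-1.384747; I≈3.048591, D=e−e_prev≈-2.410055; u=0·(-1.384747)+5/4·3.048591+1·(-2.410055)≈1.400684; next y=2/5·5.384747+1/2·1.400684≈2.854241
n=8: y≈2.854241, sp=4, e=sp−y≈1.145759; I≈4.194350, D=e−e_prev≈2.530506; u=0·1.145759+5/4·4.194350+1·2.530506≈7.773444; next y=2/5·2.854241+1/2·7.773444≈5.028418
n=9: y≈5.028418, sp=4, e=sp−y≈-1.028418; I≈3.165932, D=e−e_prev≈-2.174178; u=0·(-1.028418)+5/4·3.165932+1·(-2.174178)≈1.783237; next y=2/5·5.028418+1/2·1.783237≈2.902986
n=10: y≈2.902986, sp=4, e=sp−y≈1.097014; I≈4.262946, D=e−e_prev≈2.125432; u=0·1.097014+5/4·4.262946+1·2.125432≈7.454115; next y=2/5·2.902986+1/2·7.454115≈4.888252
n=11: y≈4.888252, sp=4, e=sp−y≈-0.888252; I≈3.374694, D=e−e_prev≈-1.985266; u=0·(-0.888252)+5/4·3.374694+1·(-1.985266)≈2.233102; next y=2/5·4.888252+1/2·2.233102≈3.071852
n=12: y≈3.071852, sp=4, e=sp−y≈0.928148; I≈4.302843, D=e−e_prev≈1.816400; u=0·0.928148+5/4·4.302843+1·1.816400≈7.194953; next y=2/5·3.071852+1/2·7.194953≈4.826217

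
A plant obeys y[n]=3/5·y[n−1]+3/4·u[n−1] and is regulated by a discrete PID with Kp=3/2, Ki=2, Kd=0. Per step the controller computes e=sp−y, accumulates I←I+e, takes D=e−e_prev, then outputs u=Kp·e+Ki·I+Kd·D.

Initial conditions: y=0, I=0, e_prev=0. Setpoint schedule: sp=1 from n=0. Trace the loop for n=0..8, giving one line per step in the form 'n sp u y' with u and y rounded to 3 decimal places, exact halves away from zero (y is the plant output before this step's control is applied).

(exact arithmetic carried between steps; '≈' marks a value shown rounded to 6 d.p. or computed from one; I and e_prev carry over from the previous line; the table rounds u and y to 3 d.p., halves away from zero)
n=0: y=0, sp=1, e=sp−y=1; I=1, D=e−e_prev=1; u=3/2·1+2·1+0·1=3.5; next y=3/5·0+3/4·3.5=2.625
n=1: y=2.625, sp=1, e=sp−y=-1.625; I=-0.625, D=e−e_prev=-2.625; u=3/2·(-1.625)+2·(-0.625)+0·(-2.625)=-3.6875; next y=3/5·2.625+3/4·(-3.6875)=-1.190625
n=2: y=-1.190625, sp=1, e=sp−y=2.190625; I=1.565625, D=e−e_prev=3.815625; u=3/2·2.190625+2·1.565625+0·3.815625≈6.417188; next y=3/5·(-1.190625)+3/4·6.417188≈4.098516
n=3: y≈4.098516, sp=1, e=sp−y≈-3.098516; I≈-1.532891, D=e−e_prev≈-5.289141; u=3/2·(-3.098516)+2·(-1.532891)+0·(-5.289141)≈-7.713555; next y=3/5·4.098516+3/4·(-7.713555)≈-3.326057
n=4: y≈-3.326057, sp=1, e=sp−y≈4.326057; I≈2.793166, D=e−e_prev≈7.424572; u=3/2·4.326057+2·2.793166+0·7.424572≈12.075417; next y=3/5·(-3.326057)+3/4·12.075417≈7.060929
n=5: y≈7.060929, sp=1, e=sp−y≈-6.060929; I≈-3.267763, D=e−e_prev≈-10.386985; u=3/2·(-6.060929)+2·(-3.267763)+0·(-10.386985)≈-15.626919; next y=3/5·7.060929+3/4·(-15.626919)≈-7.483632
n=6: y≈-7.483632, sp=1, e=sp−y≈8.483632; I≈5.215869, D=e−e_prev≈14.544560; u=3/2·8.483632+2·5.215869+0·14.544560≈23.157186; next y=3/5·(-7.483632)+3/4·23.157186≈12.877710
n=7: y≈12.877710, sp=1, e=sp−y≈-11.877710; I≈-6.661841, D=e−e_prev≈-20.361342; u=3/2·(-11.877710)+2·(-6.661841)+0·(-20.361342)≈-31.140247; next y=3/5·12.877710+3/4·(-31.140247)≈-15.628560
n=8: y≈-15.628560, sp=1, e=sp−y≈16.628560; I≈9.966718, D=e−e_prev≈28.506270; u=3/2·16.628560+2·9.966718+0·28.506270≈44.876276; next y=3/5·(-15.628560)+3/4·44.876276≈24.280071

0 1 3.500 0.000
1 1 -3.688 2.625
2 1 6.417 -1.191
3 1 -7.714 4.099
4 1 12.075 -3.326
5 1 -15.627 7.061
6 1 23.157 -7.484
7 1 -31.140 12.878
8 1 44.876 -15.629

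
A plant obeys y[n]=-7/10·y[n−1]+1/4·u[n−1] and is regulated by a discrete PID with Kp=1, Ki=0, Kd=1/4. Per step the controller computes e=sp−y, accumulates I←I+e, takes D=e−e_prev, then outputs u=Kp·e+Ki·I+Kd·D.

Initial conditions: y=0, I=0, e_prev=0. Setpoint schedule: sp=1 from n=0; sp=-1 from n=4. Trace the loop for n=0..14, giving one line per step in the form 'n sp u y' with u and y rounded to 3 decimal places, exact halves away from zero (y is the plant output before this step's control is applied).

(exact arithmetic carried between steps; '≈' marks a value shown rounded to 6 d.p. or computed from one; I and e_prev carry over from the previous line; the table rounds u and y to 3 d.p., halves away from zero)
n=0: y=0, sp=1, e=sp−y=1; I=1, D=e−e_prev=1; u=1·1+0·1+1/4·1=1.25; next y=-7/10·0+1/4·1.25=0.3125
n=1: y=0.3125, sp=1, e=sp−y=0.6875; I=1.6875, D=e−e_prev=-0.3125; u=1·0.6875+0·1.6875+1/4·(-0.3125)=0.609375; next y=-7/10·0.3125+1/4·0.609375≈-0.066406
n=2: y≈-0.066406, sp=1, e=sp−y≈1.066406; I≈2.753906, D=e−e_prev≈0.378906; u=1·1.066406+0·2.753906+1/4·0.378906≈1.161133; next y=-7/10·(-0.066406)+1/4·1.161133≈0.336768
n=3: y≈0.336768, sp=1, e=sp−y≈0.663232; I≈3.417139, D=e−e_prev≈-0.403174; u=1·0.663232+0·3.417139+1/4·(-0.403174)≈0.562439; next y=-7/10·0.336768+1/4·0.562439≈-0.095128
n=4: y≈-0.095128, sp=-1, e=sp−y≈-0.904872; I≈2.512266, D=e−e_prev≈-1.568105; u=1·(-0.904872)+0·2.512266+1/4·(-1.568105)≈-1.296899; next y=-7/10·(-0.095128)+1/4·(-1.296899)≈-0.257635
n=5: y≈-0.257635, sp=-1, e=sp−y≈-0.742365; I≈1.769902, D=e−e_prev≈0.162508; u=1·(-0.742365)+0·1.769902+1/4·0.162508≈-0.701738; next y=-7/10·(-0.257635)+1/4·(-0.701738)≈0.004910
n=6: y≈0.004910, sp=-1, e=sp−y≈-1.004910; I≈0.764991, D=e−e_prev≈-0.262546; u=1·(-1.004910)+0·0.764991+1/4·(-0.262546)≈-1.070547; next y=-7/10·0.004910+1/4·(-1.070547)≈-0.271074
n=7: y≈-0.271074, sp=-1, e=sp−y≈-0.728926; I≈0.036065, D=e−e_prev≈0.275984; u=1·(-0.728926)+0·0.036065+1/4·0.275984≈-0.659930; next y=-7/10·(-0.271074)+1/4·(-0.659930)≈0.024769
n=8: y≈0.024769, sp=-1, e=sp−y≈-1.024769; I≈-0.988704, D=e−e_prev≈-0.295843; u=1·(-1.024769)+0·(-0.988704)+1/4·(-0.295843)≈-1.098730; next y=-7/10·0.024769+1/4·(-1.098730)≈-0.292021
n=9: y≈-0.292021, sp=-1, e=sp−y≈-0.707979; I≈-1.696683, D=e−e_prev≈0.316790; u=1·(-0.707979)+0·(-1.696683)+1/4·0.316790≈-0.628781; next y=-7/10·(-0.292021)+1/4·(-0.628781)≈0.047219
n=10: y≈0.047219, sp=-1, e=sp−y≈-1.047219; I≈-2.743902, D=e−e_prev≈-0.339240; u=1·(-1.047219)+0·(-2.743902)+1/4·(-0.339240)≈-1.132029; next y=-7/10·0.047219+1/4·(-1.132029)≈-0.316061
n=11: y≈-0.316061, sp=-1, e=sp−y≈-0.683939; I≈-3.427842, D=e−e_prev≈0.363280; u=1·(-0.683939)+0·(-3.427842)+1/4·0.363280≈-0.593119; next y=-7/10·(-0.316061)+1/4·(-0.593119)≈0.072963
n=12: y≈0.072963, sp=-1, e=sp−y≈-1.072963; I≈-4.500804, D=e−e_prev≈-0.389024; u=1·(-1.072963)+0·(-4.500804)+1/4·(-0.389024)≈-1.170219; next y=-7/10·0.072963+1/4·(-1.170219)≈-0.343629
n=13: y≈-0.343629, sp=-1, e=sp−y≈-0.656371; I≈-5.157176, D=e−e_prev≈0.416592; u=1·(-0.656371)+0·(-5.157176)+1/4·0.416592≈-0.552223; next y=-7/10·(-0.343629)+1/4·(-0.552223)≈0.102484
n=14: y≈0.102484, sp=-1, e=sp−y≈-1.102484; I≈-6.259660, D=e−e_prev≈-0.446113; u=1·(-1.102484)+0·(-6.259660)+1/4·(-0.446113)≈-1.214012; next y=-7/10·0.102484+1/4·(-1.214012)≈-0.375242

0 1 1.250 0.000
1 1 0.609 0.313
2 1 1.161 -0.066
3 1 0.562 0.337
4 -1 -1.297 -0.095
5 -1 -0.702 -0.258
6 -1 -1.071 0.005
7 -1 -0.660 -0.271
8 -1 -1.099 0.025
9 -1 -0.629 -0.292
10 -1 -1.132 0.047
11 -1 -0.593 -0.316
12 -1 -1.170 0.073
13 -1 -0.552 -0.344
14 -1 -1.214 0.102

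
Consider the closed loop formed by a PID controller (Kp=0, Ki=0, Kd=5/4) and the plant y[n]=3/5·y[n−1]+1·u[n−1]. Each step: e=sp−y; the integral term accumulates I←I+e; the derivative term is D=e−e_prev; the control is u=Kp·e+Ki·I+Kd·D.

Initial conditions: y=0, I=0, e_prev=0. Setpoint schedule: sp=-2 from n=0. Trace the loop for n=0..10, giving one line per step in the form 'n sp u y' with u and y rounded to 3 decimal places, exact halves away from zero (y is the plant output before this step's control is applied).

0 -2 -2.500 0.000
1 -2 3.125 -2.500
2 -2 -5.156 1.625
3 -2 7.258 -4.181
4 -2 -11.163 4.749
5 -2 16.328 -8.313
6 -2 -24.567 11.340
7 -2 36.379 -17.763
8 -2 -54.355 25.721
9 -2 80.804 -38.922
10 -2 -120.466 57.451

(exact arithmetic carried between steps; '≈' marks a value shown rounded to 6 d.p. or computed from one; I and e_prev carry over from the previous line; the table rounds u and y to 3 d.p., halves away from zero)
n=0: y=0, sp=-2, e=sp−y=-2; I=-2, D=e−e_prev=-2; u=0·(-2)+0·(-2)+5/4·(-2)=-2.5; next y=3/5·0+1·(-2.5)=-2.5
n=1: y=-2.5, sp=-2, e=sp−y=0.5; I=-1.5, D=e−e_prev=2.5; u=0·0.5+0·(-1.5)+5/4·2.5=3.125; next y=3/5·(-2.5)+1·3.125=1.625
n=2: y=1.625, sp=-2, e=sp−y=-3.625; I=-5.125, D=e−e_prev=-4.125; u=0·(-3.625)+0·(-5.125)+5/4·(-4.125)=-5.15625; next y=3/5·1.625+1·(-5.15625)=-4.18125
n=3: y=-4.18125, sp=-2, e=sp−y=2.18125; I=-2.94375, D=e−e_prev=5.80625; u=0·2.18125+0·(-2.94375)+5/4·5.80625≈7.257813; next y=3/5·(-4.18125)+1·7.257813≈4.749063
n=4: y≈4.749063, sp=-2, e=sp−y≈-6.749063; I≈-9.692813, D=e−e_prev≈-8.930313; u=0·(-6.749063)+0·(-9.692813)+5/4·(-8.930313)≈-11.162891; next y=3/5·4.749063+1·(-11.162891)≈-8.313453
n=5: y≈-8.313453, sp=-2, e=sp−y≈6.313453; I≈-3.379359, D=e−e_prev≈13.062516; u=0·6.313453+0·(-3.379359)+5/4·13.062516≈16.328145; next y=3/5·(-8.313453)+1·16.328145≈11.340073
n=6: y≈11.340073, sp=-2, e=sp−y≈-13.340073; I≈-16.719432, D=e−e_prev≈-19.653526; u=0·(-13.340073)+0·(-16.719432)+5/4·(-19.653526)≈-24.566907; next y=3/5·11.340073+1·(-24.566907)≈-17.762864
n=7: y≈-17.762864, sp=-2, e=sp−y≈15.762864; I≈-0.956568, D=e−e_prev≈29.102936; u=0·15.762864+0·(-0.956568)+5/4·29.102936≈36.378670; next y=3/5·(-17.762864)+1·36.378670≈25.720952
n=8: y≈25.720952, sp=-2, e=sp−y≈-27.720952; I≈-28.677521, D=e−e_prev≈-43.483816; u=0·(-27.720952)+0·(-28.677521)+5/4·(-43.483816)≈-54.354770; next y=3/5·25.720952+1·(-54.354770)≈-38.922198
n=9: y≈-38.922198, sp=-2, e=sp−y≈36.922198; I≈8.244678, D=e−e_prev≈64.643151; u=0·36.922198+0·8.244678+5/4·64.643151≈80.803938; next y=3/5·(-38.922198)+1·80.803938≈57.450619
n=10: y≈57.450619, sp=-2, e=sp−y≈-59.450619; I≈-51.205941, D=e−e_prev≈-96.372818; u=0·(-59.450619)+0·(-51.205941)+5/4·(-96.372818)≈-120.466022; next y=3/5·57.450619+1·(-120.466022)≈-85.995651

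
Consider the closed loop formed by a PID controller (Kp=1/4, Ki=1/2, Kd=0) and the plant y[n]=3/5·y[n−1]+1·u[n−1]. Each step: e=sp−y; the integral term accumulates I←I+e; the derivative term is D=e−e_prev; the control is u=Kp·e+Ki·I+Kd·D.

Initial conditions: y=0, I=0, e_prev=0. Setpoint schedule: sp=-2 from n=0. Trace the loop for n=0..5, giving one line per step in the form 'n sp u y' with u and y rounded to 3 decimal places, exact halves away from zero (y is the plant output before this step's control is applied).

(exact arithmetic carried between steps; '≈' marks a value shown rounded to 6 d.p. or computed from one; I and e_prev carry over from the previous line; the table rounds u and y to 3 d.p., halves away from zero)
n=0: y=0, sp=-2, e=sp−y=-2; I=-2, D=e−e_prev=-2; u=1/4·(-2)+1/2·(-2)+0·(-2)=-1.5; next y=3/5·0+1·(-1.5)=-1.5
n=1: y=-1.5, sp=-2, e=sp−y=-0.5; I=-2.5, D=e−e_prev=1.5; u=1/4·(-0.5)+1/2·(-2.5)+0·1.5=-1.375; next y=3/5·(-1.5)+1·(-1.375)=-2.275
n=2: y=-2.275, sp=-2, e=sp−y=0.275; I=-2.225, D=e−e_prev=0.775; u=1/4·0.275+1/2·(-2.225)+0·0.775=-1.04375; next y=3/5·(-2.275)+1·(-1.04375)=-2.40875
n=3: y=-2.40875, sp=-2, e=sp−y=0.40875; I=-1.81625, D=e−e_prev=0.13375; u=1/4·0.40875+1/2·(-1.81625)+0·0.13375≈-0.805938; next y=3/5·(-2.40875)+1·(-0.805938)≈-2.251188
n=4: y≈-2.251188, sp=-2, e=sp−y≈0.251188; I≈-1.565063, D=e−e_prev≈-0.157563; u=1/4·0.251188+1/2·(-1.565063)+0·(-0.157563)≈-0.719734; next y=3/5·(-2.251188)+1·(-0.719734)≈-2.070447
n=5: y≈-2.070447, sp=-2, e=sp−y≈0.070447; I≈-1.494616, D=e−e_prev≈-0.180741; u=1/4·0.070447+1/2·(-1.494616)+0·(-0.180741)≈-0.729696; next y=3/5·(-2.070447)+1·(-0.729696)≈-1.971964

0 -2 -1.500 0.000
1 -2 -1.375 -1.500
2 -2 -1.044 -2.275
3 -2 -0.806 -2.409
4 -2 -0.720 -2.251
5 -2 -0.730 -2.070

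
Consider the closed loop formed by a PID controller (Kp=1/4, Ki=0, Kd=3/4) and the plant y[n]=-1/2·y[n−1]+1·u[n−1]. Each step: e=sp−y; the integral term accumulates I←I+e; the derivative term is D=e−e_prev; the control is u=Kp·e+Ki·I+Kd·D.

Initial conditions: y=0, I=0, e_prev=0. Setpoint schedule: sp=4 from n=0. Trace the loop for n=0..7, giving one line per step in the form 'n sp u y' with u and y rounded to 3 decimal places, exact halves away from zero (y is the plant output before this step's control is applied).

0 4 4.000 0.000
1 4 -3.000 4.000
2 4 9.000 -5.000
3 4 -14.250 11.500
4 4 29.625 -20.000
5 4 -53.625 39.625
6 4 104.156 -73.438
7 4 -194.953 140.875

(exact arithmetic carried between steps; '≈' marks a value shown rounded to 6 d.p. or computed from one; I and e_prev carry over from the previous line; the table rounds u and y to 3 d.p., halves away from zero)
n=0: y=0, sp=4, e=sp−y=4; I=4, D=e−e_prev=4; u=1/4·4+0·4+3/4·4=4; next y=-1/2·0+1·4=4
n=1: y=4, sp=4, e=sp−y=0; I=4, D=e−e_prev=-4; u=1/4·0+0·4+3/4·(-4)=-3; next y=-1/2·4+1·(-3)=-5
n=2: y=-5, sp=4, e=sp−y=9; I=13, D=e−e_prev=9; u=1/4·9+0·13+3/4·9=9; next y=-1/2·(-5)+1·9=11.5
n=3: y=11.5, sp=4, e=sp−y=-7.5; I=5.5, D=e−e_prev=-16.5; u=1/4·(-7.5)+0·5.5+3/4·(-16.5)=-14.25; next y=-1/2·11.5+1·(-14.25)=-20
n=4: y=-20, sp=4, e=sp−y=24; I=29.5, D=e−e_prev=31.5; u=1/4·24+0·29.5+3/4·31.5=29.625; next y=-1/2·(-20)+1·29.625=39.625
n=5: y=39.625, sp=4, e=sp−y=-35.625; I=-6.125, D=e−e_prev=-59.625; u=1/4·(-35.625)+0·(-6.125)+3/4·(-59.625)=-53.625; next y=-1/2·39.625+1·(-53.625)=-73.4375
n=6: y=-73.4375, sp=4, e=sp−y=77.4375; I=71.3125, D=e−e_prev=113.0625; u=1/4·77.4375+0·71.3125+3/4·113.0625=104.15625; next y=-1/2·(-73.4375)+1·104.15625=140.875
n=7: y=140.875, sp=4, e=sp−y=-136.875; I=-65.5625, D=e−e_prev=-214.3125; u=1/4·(-136.875)+0·(-65.5625)+3/4·(-214.3125)=-194.953125; next y=-1/2·140.875+1·(-194.953125)=-265.390625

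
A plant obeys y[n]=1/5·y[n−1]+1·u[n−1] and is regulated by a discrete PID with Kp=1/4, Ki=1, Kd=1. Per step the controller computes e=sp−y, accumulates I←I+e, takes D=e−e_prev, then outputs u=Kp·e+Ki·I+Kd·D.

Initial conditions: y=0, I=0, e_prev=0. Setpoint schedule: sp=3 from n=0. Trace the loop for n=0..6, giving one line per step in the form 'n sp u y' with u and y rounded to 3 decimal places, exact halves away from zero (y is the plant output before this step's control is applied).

(exact arithmetic carried between steps; '≈' marks a value shown rounded to 6 d.p. or computed from one; I and e_prev carry over from the previous line; the table rounds u and y to 3 d.p., halves away from zero)
n=0: y=0, sp=3, e=sp−y=3; I=3, D=e−e_prev=3; u=1/4·3+1·3+1·3=6.75; next y=1/5·0+1·6.75=6.75
n=1: y=6.75, sp=3, e=sp−y=-3.75; I=-0.75, D=e−e_prev=-6.75; u=1/4·(-3.75)+1·(-0.75)+1·(-6.75)=-8.4375; next y=1/5·6.75+1·(-8.4375)=-7.0875
n=2: y=-7.0875, sp=3, e=sp−y=10.0875; I=9.3375, D=e−e_prev=13.8375; u=1/4·10.0875+1·9.3375+1·13.8375=25.696875; next y=1/5·(-7.0875)+1·25.696875=24.279375
n=3: y=24.279375, sp=3, e=sp−y=-21.279375; I=-11.941875, D=e−e_prev=-31.366875; u=1/4·(-21.279375)+1·(-11.941875)+1·(-31.366875)≈-48.628594; next y=1/5·24.279375+1·(-48.628594)≈-43.772719
n=4: y≈-43.772719, sp=3, e=sp−y≈46.772719; I≈34.830844, D=e−e_prev≈68.052094; u=1/4·46.772719+1·34.830844+1·68.052094≈114.576117; next y=1/5·(-43.772719)+1·114.576117≈105.821573
n=5: y≈105.821573, sp=3, e=sp−y≈-102.821573; I≈-67.990730, D=e−e_prev≈-149.594292; u=1/4·(-102.821573)+1·(-67.990730)+1·(-149.594292)≈-243.290415; next y=1/5·105.821573+1·(-243.290415)≈-222.126101
n=6: y≈-222.126101, sp=3, e=sp−y≈225.126101; I≈157.135371, D=e−e_prev≈327.947674; u=1/4·225.126101+1·157.135371+1·327.947674≈541.364570; next y=1/5·(-222.126101)+1·541.364570≈496.939350

0 3 6.750 0.000
1 3 -8.438 6.750
2 3 25.697 -7.088
3 3 -48.629 24.279
4 3 114.576 -43.773
5 3 -243.290 105.822
6 3 541.365 -222.126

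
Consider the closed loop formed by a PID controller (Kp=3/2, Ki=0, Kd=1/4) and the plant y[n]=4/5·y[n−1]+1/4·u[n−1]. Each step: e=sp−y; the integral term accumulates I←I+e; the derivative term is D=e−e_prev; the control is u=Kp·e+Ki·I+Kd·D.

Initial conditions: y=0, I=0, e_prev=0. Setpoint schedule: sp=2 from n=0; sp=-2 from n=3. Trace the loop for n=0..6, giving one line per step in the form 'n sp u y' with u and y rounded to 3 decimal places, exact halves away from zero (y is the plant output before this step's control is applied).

0 2 3.500 0.000
1 2 1.469 0.875
2 2 1.351 1.067
3 -2 -5.818 1.192
4 -2 -1.825 -0.501
5 -2 -1.625 -0.857
6 -2 -1.303 -1.092

(exact arithmetic carried between steps; '≈' marks a value shown rounded to 6 d.p. or computed from one; I and e_prev carry over from the previous line; the table rounds u and y to 3 d.p., halves away from zero)
n=0: y=0, sp=2, e=sp−y=2; I=2, D=e−e_prev=2; u=3/2·2+0·2+1/4·2=3.5; next y=4/5·0+1/4·3.5=0.875
n=1: y=0.875, sp=2, e=sp−y=1.125; I=3.125, D=e−e_prev=-0.875; u=3/2·1.125+0·3.125+1/4·(-0.875)=1.46875; next y=4/5·0.875+1/4·1.46875≈1.067188
n=2: y≈1.067188, sp=2, e=sp−y≈0.932813; I≈4.057813, D=e−e_prev≈-0.192188; u=3/2·0.932813+0·4.057813+1/4·(-0.192188)≈1.351172; next y=4/5·1.067188+1/4·1.351172≈1.191543
n=3: y≈1.191543, sp=-2, e=sp−y≈-3.191543; I≈0.866270, D=e−e_prev≈-4.124355; u=3/2·(-3.191543)+0·0.866270+1/4·(-4.124355)≈-5.818403; next y=4/5·1.191543+1/4·(-5.818403)≈-0.501366
n=4: y≈-0.501366, sp=-2, e=sp−y≈-1.498634; I≈-0.632364, D=e−e_prev≈1.692909; u=3/2·(-1.498634)+0·(-0.632364)+1/4·1.692909≈-1.824723; next y=4/5·(-0.501366)+1/4·(-1.824723)≈-0.857274
n=5: y≈-0.857274, sp=-2, e=sp−y≈-1.142726; I≈-1.775090, D=e−e_prev≈0.355907; u=3/2·(-1.142726)+0·(-1.775090)+1/4·0.355907≈-1.625112; next y=4/5·(-0.857274)+1/4·(-1.625112)≈-1.092097
n=6: y≈-1.092097, sp=-2, e=sp−y≈-0.907903; I≈-2.682993, D=e−e_prev≈0.234823; u=3/2·(-0.907903)+0·(-2.682993)+1/4·0.234823≈-1.303148; next y=4/5·(-1.092097)+1/4·(-1.303148)≈-1.199465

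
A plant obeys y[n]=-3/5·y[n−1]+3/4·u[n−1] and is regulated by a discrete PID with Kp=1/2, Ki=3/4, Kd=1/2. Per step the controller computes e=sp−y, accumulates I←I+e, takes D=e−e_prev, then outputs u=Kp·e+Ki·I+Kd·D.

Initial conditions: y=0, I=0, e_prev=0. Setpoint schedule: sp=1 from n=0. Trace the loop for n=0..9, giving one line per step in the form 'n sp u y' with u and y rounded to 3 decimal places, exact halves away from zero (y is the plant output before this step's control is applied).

0 1 1.750 0.000
1 1 -0.297 1.313
2 1 4.190 -1.010
3 1 -3.791 3.748
4 1 11.998 -5.093
5 1 -17.860 12.054
6 1 39.615 -20.627
7 1 -70.256 42.088
8 1 140.343 -77.945
9 1 -262.911 152.024

(exact arithmetic carried between steps; '≈' marks a value shown rounded to 6 d.p. or computed from one; I and e_prev carry over from the previous line; the table rounds u and y to 3 d.p., halves away from zero)
n=0: y=0, sp=1, e=sp−y=1; I=1, D=e−e_prev=1; u=1/2·1+3/4·1+1/2·1=1.75; next y=-3/5·0+3/4·1.75=1.3125
n=1: y=1.3125, sp=1, e=sp−y=-0.3125; I=0.6875, D=e−e_prev=-1.3125; u=1/2·(-0.3125)+3/4·0.6875+1/2·(-1.3125)=-0.296875; next y=-3/5·1.3125+3/4·(-0.296875)≈-1.010156
n=2: y≈-1.010156, sp=1, e=sp−y≈2.010156; I≈2.697656, D=e−e_prev≈2.322656; u=1/2·2.010156+3/4·2.697656+1/2·2.322656≈4.189648; next y=-3/5·(-1.010156)+3/4·4.189648≈3.748330
n=3: y≈3.748330, sp=1, e=sp−y≈-2.748330; I≈-0.050674, D=e−e_prev≈-4.758486; u=1/2·(-2.748330)+3/4·(-0.050674)+1/2·(-4.758486)≈-3.791414; next y=-3/5·3.748330+3/4·(-3.791414)≈-5.092558
n=4: y≈-5.092558, sp=1, e=sp−y≈6.092558; I≈6.041884, D=e−e_prev≈8.840888; u=1/2·6.092558+3/4·6.041884+1/2·8.840888≈11.998137; next y=-3/5·(-5.092558)+3/4·11.998137≈12.054137
n=5: y≈12.054137, sp=1, e=sp−y≈-11.054137; I≈-5.012253, D=e−e_prev≈-17.146696; u=1/2·(-11.054137)+3/4·(-5.012253)+1/2·(-17.146696)≈-17.859606; next y=-3/5·12.054137+3/4·(-17.859606)≈-20.627187
n=6: y≈-20.627187, sp=1, e=sp−y≈21.627187; I≈16.614934, D=e−e_prev≈32.681324; u=1/2·21.627187+3/4·16.614934+1/2·32.681324≈39.615456; next y=-3/5·(-20.627187)+3/4·39.615456≈42.087904
n=7: y≈42.087904, sp=1, e=sp−y≈-41.087904; I≈-24.472970, D=e−e_prev≈-62.715092; u=1/2·(-41.087904)+3/4·(-24.472970)+1/2·(-62.715092)≈-70.256226; next y=-3/5·42.087904+3/4·(-70.256226)≈-77.944912
n=8: y≈-77.944912, sp=1, e=sp−y≈78.944912; I≈54.471942, D=e−e_prev≈120.032817; u=1/2·78.944912+3/4·54.471942+1/2·120.032817≈140.342821; next y=-3/5·(-77.944912)+3/4·140.342821≈152.024063
n=9: y≈152.024063, sp=1, e=sp−y≈-151.024063; I≈-96.552121, D=e−e_prev≈-229.968975; u=1/2·(-151.024063)+3/4·(-96.552121)+1/2·(-229.968975)≈-262.910609; next y=-3/5·152.024063+3/4·(-262.910609)≈-288.397395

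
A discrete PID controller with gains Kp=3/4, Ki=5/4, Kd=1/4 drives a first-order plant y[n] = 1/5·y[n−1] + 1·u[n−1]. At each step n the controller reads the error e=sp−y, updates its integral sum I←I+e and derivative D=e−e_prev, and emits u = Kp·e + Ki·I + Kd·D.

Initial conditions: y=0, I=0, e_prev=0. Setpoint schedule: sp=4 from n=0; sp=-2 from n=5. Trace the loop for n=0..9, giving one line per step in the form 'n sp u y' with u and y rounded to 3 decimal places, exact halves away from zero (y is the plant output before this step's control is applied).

(exact arithmetic carried between steps; '≈' marks a value shown rounded to 6 d.p. or computed from one; I and e_prev carry over from the previous line; the table rounds u and y to 3 d.p., halves away from zero)
n=0: y=0, sp=4, e=sp−y=4; I=4, D=e−e_prev=4; u=3/4·4+5/4·4+1/4·4=9; next y=1/5·0+1·9=9
n=1: y=9, sp=4, e=sp−y=-5; I=-1, D=e−e_prev=-9; u=3/4·(-5)+5/4·(-1)+1/4·(-9)=-7.25; next y=1/5·9+1·(-7.25)=-5.45
n=2: y=-5.45, sp=4, e=sp−y=9.45; I=8.45, D=e−e_prev=14.45; u=3/4·9.45+5/4·8.45+1/4·14.45=21.2625; next y=1/5·(-5.45)+1·21.2625=20.1725
n=3: y=20.1725, sp=4, e=sp−y=-16.1725; I=-7.7225, D=e−e_prev=-25.6225; u=3/4·(-16.1725)+5/4·(-7.7225)+1/4·(-25.6225)=-28.188125; next y=1/5·20.1725+1·(-28.188125)=-24.153625
n=4: y=-24.153625, sp=4, e=sp−y=28.153625; I=20.431125, D=e−e_prev=44.326125; u=3/4·28.153625+5/4·20.431125+1/4·44.326125≈57.735656; next y=1/5·(-24.153625)+1·57.735656≈52.904931
n=5: y≈52.904931, sp=-2, e=sp−y≈-54.904931; I≈-34.473806, D=e−e_prev≈-83.058556; u=3/4·(-54.904931)+5/4·(-34.473806)+1/4·(-83.058556)≈-105.035595; next y=1/5·52.904931+1·(-105.035595)≈-94.454609
n=6: y≈-94.454609, sp=-2, e=sp−y≈92.454609; I≈57.980803, D=e−e_prev≈147.359540; u=3/4·92.454609+5/4·57.980803+1/4·147.359540≈178.656845; next y=1/5·(-94.454609)+1·178.656845≈159.765924
n=7: y≈159.765924, sp=-2, e=sp−y≈-161.765924; I≈-103.785121, D=e−e_prev≈-254.220533; u=3/4·(-161.765924)+5/4·(-103.785121)+1/4·(-254.220533)≈-314.610977; next y=1/5·159.765924+1·(-314.610977)≈-282.657792
n=8: y≈-282.657792, sp=-2, e=sp−y≈280.657792; I≈176.872671, D=e−e_prev≈442.423716; u=3/4·280.657792+5/4·176.872671+1/4·442.423716≈542.190112; next y=1/5·(-282.657792)+1·542.190112≈485.658554
n=9: y≈485.658554, sp=-2, e=sp−y≈-487.658554; I≈-310.785882, D=e−e_prev≈-768.316346; u=3/4·(-487.658554)+5/4·(-310.785882)+1/4·(-768.316346)≈-946.305355; next y=1/5·485.658554+1·(-946.305355)≈-849.173644

0 4 9.000 0.000
1 4 -7.250 9.000
2 4 21.263 -5.450
3 4 -28.188 20.173
4 4 57.736 -24.154
5 -2 -105.036 52.905
6 -2 178.657 -94.455
7 -2 -314.611 159.766
8 -2 542.190 -282.658
9 -2 -946.305 485.659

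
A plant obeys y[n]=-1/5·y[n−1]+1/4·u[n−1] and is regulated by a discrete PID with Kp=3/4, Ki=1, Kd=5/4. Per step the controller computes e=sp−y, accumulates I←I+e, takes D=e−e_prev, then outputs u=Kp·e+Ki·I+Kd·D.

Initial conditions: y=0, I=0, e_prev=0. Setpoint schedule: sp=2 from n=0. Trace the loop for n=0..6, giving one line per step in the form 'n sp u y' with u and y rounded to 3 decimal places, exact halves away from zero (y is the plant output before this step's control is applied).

(exact arithmetic carried between steps; '≈' marks a value shown rounded to 6 d.p. or computed from one; I and e_prev carry over from the previous line; the table rounds u and y to 3 d.p., halves away from zero)
n=0: y=0, sp=2, e=sp−y=2; I=2, D=e−e_prev=2; u=3/4·2+1·2+5/4·2=6; next y=-1/5·0+1/4·6=1.5
n=1: y=1.5, sp=2, e=sp−y=0.5; I=2.5, D=e−e_prev=-1.5; u=3/4·0.5+1·2.5+5/4·(-1.5)=1; next y=-1/5·1.5+1/4·1=-0.05
n=2: y=-0.05, sp=2, e=sp−y=2.05; I=4.55, D=e−e_prev=1.55; u=3/4·2.05+1·4.55+5/4·1.55=8.025; next y=-1/5·(-0.05)+1/4·8.025=2.01625
n=3: y=2.01625, sp=2, e=sp−y=-0.01625; I=4.53375, D=e−e_prev=-2.06625; u=3/4·(-0.01625)+1·4.53375+5/4·(-2.06625)=1.93875; next y=-1/5·2.01625+1/4·1.93875≈0.081438
n=4: y≈0.081438, sp=2, e=sp−y≈1.918563; I≈6.452313, D=e−e_prev≈1.934813; u=3/4·1.918563+1·6.452313+5/4·1.934813≈10.30975; next y=-1/5·0.081438+1/4·10.30975≈2.56115
n=5: y=2.56115, sp=2, e=sp−y=-0.56115; I≈5.891163, D=e−e_prev≈-2.479713; u=3/4·(-0.56115)+1·5.891163+5/4·(-2.479713)≈2.370659; next y=-1/5·2.56115+1/4·2.370659≈0.080435
n=6: y≈0.080435, sp=2, e=sp−y≈1.919565; I≈7.810728, D=e−e_prev≈2.480715; u=3/4·1.919565+1·7.810728+5/4·2.480715≈12.351295; next y=-1/5·0.080435+1/4·12.351295≈3.071737

0 2 6.000 0.000
1 2 1.000 1.500
2 2 8.025 -0.050
3 2 1.939 2.016
4 2 10.310 0.081
5 2 2.371 2.561
6 2 12.351 0.080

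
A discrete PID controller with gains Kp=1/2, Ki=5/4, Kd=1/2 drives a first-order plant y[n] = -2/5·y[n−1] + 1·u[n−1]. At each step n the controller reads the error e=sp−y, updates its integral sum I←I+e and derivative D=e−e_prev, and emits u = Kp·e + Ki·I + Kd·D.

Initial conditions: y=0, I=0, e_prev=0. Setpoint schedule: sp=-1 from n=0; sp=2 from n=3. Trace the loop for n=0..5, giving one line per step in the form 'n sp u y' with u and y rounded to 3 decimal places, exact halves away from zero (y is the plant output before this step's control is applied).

(exact arithmetic carried between steps; '≈' marks a value shown rounded to 6 d.p. or computed from one; I and e_prev carry over from the previous line; the table rounds u and y to 3 d.p., halves away from zero)
n=0: y=0, sp=-1, e=sp−y=-1; I=-1, D=e−e_prev=-1; u=1/2·(-1)+5/4·(-1)+1/2·(-1)=-2.25; next y=-2/5·0+1·(-2.25)=-2.25
n=1: y=-2.25, sp=-1, e=sp−y=1.25; I=0.25, D=e−e_prev=2.25; u=1/2·1.25+5/4·0.25+1/2·2.25=2.0625; next y=-2/5·(-2.25)+1·2.0625=2.9625
n=2: y=2.9625, sp=-1, e=sp−y=-3.9625; I=-3.7125, D=e−e_prev=-5.2125; u=1/2·(-3.9625)+5/4·(-3.7125)+1/2·(-5.2125)=-9.228125; next y=-2/5·2.9625+1·(-9.228125)=-10.413125
n=3: y=-10.413125, sp=2, e=sp−y=12.413125; I=8.700625, D=e−e_prev=16.375625; u=1/2·12.413125+5/4·8.700625+1/2·16.375625≈25.270156; next y=-2/5·(-10.413125)+1·25.270156≈29.435406
n=4: y≈29.435406, sp=2, e=sp−y≈-27.435406; I≈-18.734781, D=e−e_prev≈-39.848531; u=1/2·(-27.435406)+5/4·(-18.734781)+1/2·(-39.848531)≈-57.060445; next y=-2/5·29.435406+1·(-57.060445)≈-68.834608
n=5: y≈-68.834608, sp=2, e=sp−y≈70.834608; I≈52.099827, D=e−e_prev≈98.270014; u=1/2·70.834608+5/4·52.099827+1/2·98.270014≈149.677094; next y=-2/5·(-68.834608)+1·149.677094≈177.210937

0 -1 -2.250 0.000
1 -1 2.063 -2.250
2 -1 -9.228 2.963
3 2 25.270 -10.413
4 2 -57.060 29.435
5 2 149.677 -68.835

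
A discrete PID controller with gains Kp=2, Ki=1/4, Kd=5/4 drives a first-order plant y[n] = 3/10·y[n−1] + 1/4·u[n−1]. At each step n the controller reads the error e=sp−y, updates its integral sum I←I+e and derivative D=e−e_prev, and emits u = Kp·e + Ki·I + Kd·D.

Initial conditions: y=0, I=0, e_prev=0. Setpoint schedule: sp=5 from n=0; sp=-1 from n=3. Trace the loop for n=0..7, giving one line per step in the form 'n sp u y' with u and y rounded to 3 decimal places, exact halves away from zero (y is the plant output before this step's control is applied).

0 5 17.500 0.000
1 5 -2.813 4.375
2 5 15.992 0.609
3 -1 -21.117 4.181
4 -1 18.273 -4.025
5 -1 -17.079 3.361
6 -1 14.241 -3.261
7 -1 -13.923 2.582

(exact arithmetic carried between steps; '≈' marks a value shown rounded to 6 d.p. or computed from one; I and e_prev carry over from the previous line; the table rounds u and y to 3 d.p., halves away from zero)
n=0: y=0, sp=5, e=sp−y=5; I=5, D=e−e_prev=5; u=2·5+1/4·5+5/4·5=17.5; next y=3/10·0+1/4·17.5=4.375
n=1: y=4.375, sp=5, e=sp−y=0.625; I=5.625, D=e−e_prev=-4.375; u=2·0.625+1/4·5.625+5/4·(-4.375)=-2.8125; next y=3/10·4.375+1/4·(-2.8125)=0.609375
n=2: y=0.609375, sp=5, e=sp−y=4.390625; I=10.015625, D=e−e_prev=3.765625; u=2·4.390625+1/4·10.015625+5/4·3.765625≈15.992188; next y=3/10·0.609375+1/4·15.992188≈4.180859
n=3: y≈4.180859, sp=-1, e=sp−y≈-5.180859; I≈4.834766, D=e−e_prev≈-9.571484; u=2·(-5.180859)+1/4·4.834766+5/4·(-9.571484)≈-21.117383; next y=3/10·4.180859+1/4·(-21.117383)≈-4.025088
n=4: y≈-4.025088, sp=-1, e=sp−y≈3.025088; I≈7.859854, D=e−e_prev≈8.205947; u=2·3.025088+1/4·7.859854+5/4·8.205947≈18.272573; next y=3/10·(-4.025088)+1/4·18.272573≈3.360617
n=5: y≈3.360617, sp=-1, e=sp−y≈-4.360617; I≈3.499237, D=e−e_prev≈-7.385705; u=2·(-4.360617)+1/4·3.499237+5/4·(-7.385705)≈-17.078556; next y=3/10·3.360617+1/4·(-17.078556)≈-3.261454
n=6: y≈-3.261454, sp=-1, e=sp−y≈2.261454; I≈5.760690, D=e−e_prev≈6.622071; u=2·2.261454+1/4·5.760690+5/4·6.622071≈14.240669; next y=3/10·(-3.261454)+1/4·14.240669≈2.581731
n=7: y≈2.581731, sp=-1, e=sp−y≈-3.581731; I≈2.178959, D=e−e_prev≈-5.843185; u=2·(-3.581731)+1/4·2.178959+5/4·(-5.843185)≈-13.922703; next y=3/10·2.581731+1/4·(-13.922703)≈-2.706157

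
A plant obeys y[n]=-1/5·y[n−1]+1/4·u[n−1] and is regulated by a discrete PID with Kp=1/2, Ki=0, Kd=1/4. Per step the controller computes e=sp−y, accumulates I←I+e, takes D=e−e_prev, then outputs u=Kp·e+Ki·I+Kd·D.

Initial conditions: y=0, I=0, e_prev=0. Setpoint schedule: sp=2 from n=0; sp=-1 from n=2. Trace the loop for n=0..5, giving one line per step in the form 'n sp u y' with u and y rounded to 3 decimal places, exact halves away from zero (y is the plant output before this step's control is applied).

(exact arithmetic carried between steps; '≈' marks a value shown rounded to 6 d.p. or computed from one; I and e_prev carry over from the previous line; the table rounds u and y to 3 d.p., halves away from zero)
n=0: y=0, sp=2, e=sp−y=2; I=2, D=e−e_prev=2; u=1/2·2+0·2+1/4·2=1.5; next y=-1/5·0+1/4·1.5=0.375
n=1: y=0.375, sp=2, e=sp−y=1.625; I=3.625, D=e−e_prev=-0.375; u=1/2·1.625+0·3.625+1/4·(-0.375)=0.71875; next y=-1/5·0.375+1/4·0.71875≈0.104688
n=2: y≈0.104688, sp=-1, e=sp−y≈-1.104688; I≈2.520313, D=e−e_prev≈-2.729688; u=1/2·(-1.104688)+0·2.520313+1/4·(-2.729688)≈-1.234766; next y=-1/5·0.104688+1/4·(-1.234766)≈-0.329629
n=3: y≈-0.329629, sp=-1, e=sp−y≈-0.670371; I≈1.849941, D=e−e_prev≈0.434316; u=1/2·(-0.670371)+0·1.849941+1/4·0.434316≈-0.226606; next y=-1/5·(-0.329629)+1/4·(-0.226606)≈0.009274
n=4: y≈0.009274, sp=-1, e=sp−y≈-1.009274; I≈0.840667, D=e−e_prev≈-0.338903; u=1/2·(-1.009274)+0·0.840667+1/4·(-0.338903)≈-0.589363; next y=-1/5·0.009274+1/4·(-0.589363)≈-0.149196
n=5: y≈-0.149196, sp=-1, e=sp−y≈-0.850804; I≈-0.010137, D=e−e_prev≈0.158470; u=1/2·(-0.850804)+0·(-0.010137)+1/4·0.158470≈-0.385785; next y=-1/5·(-0.149196)+1/4·(-0.385785)≈-0.066607

0 2 1.500 0.000
1 2 0.719 0.375
2 -1 -1.235 0.105
3 -1 -0.227 -0.330
4 -1 -0.589 0.009
5 -1 -0.386 -0.149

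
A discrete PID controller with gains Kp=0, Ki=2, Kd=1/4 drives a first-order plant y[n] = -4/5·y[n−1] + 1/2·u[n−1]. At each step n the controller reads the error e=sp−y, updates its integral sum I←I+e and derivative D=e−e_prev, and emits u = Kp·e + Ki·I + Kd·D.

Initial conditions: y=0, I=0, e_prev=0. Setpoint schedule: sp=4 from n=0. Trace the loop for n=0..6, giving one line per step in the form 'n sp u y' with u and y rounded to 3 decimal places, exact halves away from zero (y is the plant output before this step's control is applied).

0 4 9.000 0.000
1 4 5.875 4.500
2 4 17.616 -0.663
3 4 3.149 9.338
4 4 29.249 -5.896
5 4 -11.550 19.341
6 4 55.402 -21.248

(exact arithmetic carried between steps; '≈' marks a value shown rounded to 6 d.p. or computed from one; I and e_prev carry over from the previous line; the table rounds u and y to 3 d.p., halves away from zero)
n=0: y=0, sp=4, e=sp−y=4; I=4, D=e−e_prev=4; u=0·4+2·4+1/4·4=9; next y=-4/5·0+1/2·9=4.5
n=1: y=4.5, sp=4, e=sp−y=-0.5; I=3.5, D=e−e_prev=-4.5; u=0·(-0.5)+2·3.5+1/4·(-4.5)=5.875; next y=-4/5·4.5+1/2·5.875=-0.6625
n=2: y=-0.6625, sp=4, e=sp−y=4.6625; I=8.1625, D=e−e_prev=5.1625; u=0·4.6625+2·8.1625+1/4·5.1625=17.615625; next y=-4/5·(-0.6625)+1/2·17.615625≈9.337813
n=3: y≈9.337813, sp=4, e=sp−y≈-5.337813; I≈2.824688, D=e−e_prev≈-10.000313; u=0·(-5.337813)+2·2.824688+1/4·(-10.000313)≈3.149297; next y=-4/5·9.337813+1/2·3.149297≈-5.895602
n=4: y≈-5.895602, sp=4, e=sp−y≈9.895602; I≈12.720289, D=e−e_prev≈15.233414; u=0·9.895602+2·12.720289+1/4·15.233414≈29.248932; next y=-4/5·(-5.895602)+1/2·29.248932≈19.340947
n=5: y≈19.340947, sp=4, e=sp−y≈-15.340947; I≈-2.620658, D=e−e_prev≈-25.236549; u=0·(-15.340947)+2·(-2.620658)+1/4·(-25.236549)≈-11.550453; next y=-4/5·19.340947+1/2·(-11.550453)≈-21.247984
n=6: y≈-21.247984, sp=4, e=sp−y≈25.247984; I≈22.627326, D=e−e_prev≈40.588931; u=0·25.247984+2·22.627326+1/4·40.588931≈55.401885; next y=-4/5·(-21.247984)+1/2·55.401885≈44.699330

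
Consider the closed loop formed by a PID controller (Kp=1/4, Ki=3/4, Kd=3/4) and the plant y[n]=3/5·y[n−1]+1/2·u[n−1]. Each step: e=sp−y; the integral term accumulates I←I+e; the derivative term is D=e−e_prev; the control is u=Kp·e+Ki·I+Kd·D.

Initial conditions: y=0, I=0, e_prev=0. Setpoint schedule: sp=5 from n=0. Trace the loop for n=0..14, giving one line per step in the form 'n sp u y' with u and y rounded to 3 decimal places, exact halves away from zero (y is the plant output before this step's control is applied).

0 5 8.750 0.000
1 5 1.094 4.375
2 5 6.949 3.172
3 5 3.558 5.378
4 5 5.580 5.005
5 5 3.918 5.793
6 5 4.541 5.435
7 5 3.777 5.532
8 5 4.018 5.208
9 5 3.749 5.133
10 5 3.906 4.954
11 5 3.856 4.926
12 5 3.964 4.884
13 5 3.970 4.912
14 5 4.022 4.932

(exact arithmetic carried between steps; '≈' marks a value shown rounded to 6 d.p. or computed from one; I and e_prev carry over from the previous line; the table rounds u and y to 3 d.p., halves away from zero)
n=0: y=0, sp=5, e=sp−y=5; I=5, D=e−e_prev=5; u=1/4·5+3/4·5+3/4·5=8.75; next y=3/5·0+1/2·8.75=4.375
n=1: y=4.375, sp=5, e=sp−y=0.625; I=5.625, D=e−e_prev=-4.375; u=1/4·0.625+3/4·5.625+3/4·(-4.375)=1.09375; next y=3/5·4.375+1/2·1.09375=3.171875
n=2: y=3.171875, sp=5, e=sp−y=1.828125; I=7.453125, D=e−e_prev=1.203125; u=1/4·1.828125+3/4·7.453125+3/4·1.203125≈6.949219; next y=3/5·3.171875+1/2·6.949219≈5.377734
n=3: y≈5.377734, sp=5, e=sp−y≈-0.377734; I≈7.075391, D=e−e_prev≈-2.205859; u=1/4·(-0.377734)+3/4·7.075391+3/4·(-2.205859)≈3.557715; next y=3/5·5.377734+1/2·3.557715≈5.005498
n=4: y≈5.005498, sp=5, e=sp−y≈-0.005498; I≈7.069893, D=e−e_prev≈0.372236; u=1/4·(-0.005498)+3/4·7.069893+3/4·0.372236≈5.580222; next y=3/5·5.005498+1/2·5.580222≈5.793410
n=5: y≈5.793410, sp=5, e=sp−y≈-0.793410; I≈6.276483, D=e−e_prev≈-0.787912; u=1/4·(-0.793410)+3/4·6.276483+3/4·(-0.787912)≈3.918076; next y=3/5·5.793410+1/2·3.918076≈5.435084
n=6: y≈5.435084, sp=5, e=sp−y≈-0.435084; I≈5.841399, D=e−e_prev≈0.358326; u=1/4·(-0.435084)+3/4·5.841399+3/4·0.358326≈4.541023; next y=3/5·5.435084+1/2·4.541023≈5.531562
n=7: y≈5.531562, sp=5, e=sp−y≈-0.531562; I≈5.309837, D=e−e_prev≈-0.096478; u=1/4·(-0.531562)+3/4·5.309837+3/4·(-0.096478)≈3.777129; next y=3/5·5.531562+1/2·3.777129≈5.207502
n=8: y≈5.207502, sp=5, e=sp−y≈-0.207502; I≈5.102336, D=e−e_prev≈0.324060; u=1/4·(-0.207502)+3/4·5.102336+3/4·0.324060≈4.017921; next y=3/5·5.207502+1/2·4.017921≈5.133462
n=9: y≈5.133462, sp=5, e=sp−y≈-0.133462; I≈4.968874, D=e−e_prev≈0.074040; u=1/4·(-0.133462)+3/4·4.968874+3/4·0.074040≈3.748820; next y=3/5·5.133462+1/2·3.748820≈4.954487
n=10: y≈4.954487, sp=5, e=sp−y≈0.045513; I≈5.014387, D=e−e_prev≈0.178975; u=1/4·0.045513+3/4·5.014387+3/4·0.178975≈3.906400; next y=3/5·4.954487+1/2·3.906400≈4.925892
n=11: y≈4.925892, sp=5, e=sp−y≈0.074108; I≈5.088495, D=e−e_prev≈0.028595; u=1/4·0.074108+3/4·5.088495+3/4·0.028595≈3.856345; next y=3/5·4.925892+1/2·3.856345≈4.883707
n=12: y≈4.883707, sp=5, e=sp−y≈0.116293; I≈5.204788, D=e−e_prev≈0.042184; u=1/4·0.116293+3/4·5.204788+3/4·0.042184≈3.964302; next y=3/5·4.883707+1/2·3.964302≈4.912376
n=13: y≈4.912376, sp=5, e=sp−y≈0.087624; I≈5.292412, D=e−e_prev≈-0.028668; u=1/4·0.087624+3/4·5.292412+3/4·(-0.028668)≈3.969714; next y=3/5·4.912376+1/2·3.969714≈4.932282
n=14: y≈4.932282, sp=5, e=sp−y≈0.067718; I≈5.360130, D=e−e_prev≈-0.019907; u=1/4·0.067718+3/4·5.360130+3/4·(-0.019907)≈4.022097; next y=3/5·4.932282+1/2·4.022097≈4.970418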